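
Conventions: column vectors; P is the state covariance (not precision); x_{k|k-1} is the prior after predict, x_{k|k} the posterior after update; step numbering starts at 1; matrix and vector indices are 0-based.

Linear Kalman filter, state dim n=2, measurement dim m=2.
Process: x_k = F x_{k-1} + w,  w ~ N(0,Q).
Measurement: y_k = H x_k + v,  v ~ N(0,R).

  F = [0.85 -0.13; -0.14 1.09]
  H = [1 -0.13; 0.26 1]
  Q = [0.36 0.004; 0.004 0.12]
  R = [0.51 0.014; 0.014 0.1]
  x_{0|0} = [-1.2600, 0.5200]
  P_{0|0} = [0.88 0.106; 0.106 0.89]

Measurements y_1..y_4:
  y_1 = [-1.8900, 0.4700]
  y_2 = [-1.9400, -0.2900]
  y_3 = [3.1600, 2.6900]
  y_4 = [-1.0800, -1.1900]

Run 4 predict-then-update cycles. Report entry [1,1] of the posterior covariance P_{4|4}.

P_post[1,1] = 0.0773

step 1: x^-=[-1.1386, 0.7432]  P^-=[0.9874 -0.1267; -0.1267 1.1623]  S=[1.5500 -0.0028; -0.0028 1.2632]  K=[0.6479 0.1044; -0.1776 0.8937]  nu=[-0.6548, 0.0228]  x^+=[-1.5604, 0.8799]  P^+=[0.3235 -0.0646; -0.0646 0.1037]
step 2: x^-=[-1.4407, 1.1776]  P^-=[0.6097 -0.1102; -0.1102 0.2692]  S=[1.1529 0.0310; 0.0310 0.3531]  K=[0.5389 0.0895; -0.1446 0.6940]  nu=[-0.3462, -1.0930]  x^+=[-1.7251, 0.4691]  P^+=[0.2691 -0.0535; -0.0535 0.0813]
step 3: x^-=[-1.5273, 0.7529]  P^-=[0.5676 -0.0901; -0.0901 0.2382]  S=[1.1051 0.0436; 0.0436 0.3297]  K=[0.5201 0.1057; -0.1359 0.6693]  nu=[4.7852, 2.3342]  x^+=[1.2081, 1.6648]  P^+=[0.2602 -0.0498; -0.0498 0.0780]
step 4: x^-=[0.8104, 1.6455]  P^-=[0.5604 -0.0851; -0.0851 0.2330]  S=[1.0964 0.0472; 0.0472 0.3266]  K=[0.5164 0.1110; -0.1338 0.6649]  nu=[-1.6765, -3.0462]  x^+=[-0.3933, -0.1555]  P^+=[0.2586 -0.0489; -0.0489 0.0773]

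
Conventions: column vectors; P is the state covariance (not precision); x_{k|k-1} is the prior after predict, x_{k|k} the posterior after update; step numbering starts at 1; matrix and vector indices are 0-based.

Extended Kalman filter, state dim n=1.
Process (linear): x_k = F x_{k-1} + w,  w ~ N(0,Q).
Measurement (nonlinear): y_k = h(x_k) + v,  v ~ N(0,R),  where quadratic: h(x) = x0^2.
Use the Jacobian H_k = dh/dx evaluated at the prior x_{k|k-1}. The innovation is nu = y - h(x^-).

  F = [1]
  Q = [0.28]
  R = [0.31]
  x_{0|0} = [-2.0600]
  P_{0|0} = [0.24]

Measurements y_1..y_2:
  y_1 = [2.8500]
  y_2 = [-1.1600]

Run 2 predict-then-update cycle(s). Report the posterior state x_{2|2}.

x_post = [-0.6278]

step 1: x^-=[-2.0600]  P^-=[0.5200]  H_jac=[-4.1200]  S=[9.1367]  K=[-0.2345]  nu=[-1.3936]  x^+=[-1.7332]  P^+=[0.0176]
step 2: x^-=[-1.7332]  P^-=[0.2976]  H_jac=[-3.4664]  S=[3.8866]  K=[-0.2655]  nu=[-4.1641]  x^+=[-0.6278]  P^+=[0.0237]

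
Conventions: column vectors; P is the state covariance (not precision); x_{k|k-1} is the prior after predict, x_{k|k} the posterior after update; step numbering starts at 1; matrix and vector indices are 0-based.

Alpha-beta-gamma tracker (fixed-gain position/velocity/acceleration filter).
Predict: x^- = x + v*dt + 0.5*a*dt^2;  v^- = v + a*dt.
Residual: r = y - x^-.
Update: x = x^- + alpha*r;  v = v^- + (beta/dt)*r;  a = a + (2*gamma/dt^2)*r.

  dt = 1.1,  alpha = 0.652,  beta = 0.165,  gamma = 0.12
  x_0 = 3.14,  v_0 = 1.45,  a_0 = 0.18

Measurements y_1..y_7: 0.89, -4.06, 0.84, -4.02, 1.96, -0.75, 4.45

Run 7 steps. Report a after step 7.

a_post = 3.1564

step 1: x_pred=4.8439  r=-3.9539  x^+=2.2660  v^+=1.0549  a^+=-0.6042
step 2: x_pred=3.0608  r=-7.1208  x^+=-1.5820  v^+=-0.6779  a^+=-2.0166
step 3: x_pred=-3.5477  r=4.3877  x^+=-0.6869  v^+=-2.2380  a^+=-1.1463
step 4: x_pred=-3.8423  r=-0.1777  x^+=-3.9582  v^+=-3.5257  a^+=-1.1816
step 5: x_pred=-8.5512  r=10.5112  x^+=-1.6979  v^+=-3.2487  a^+=0.9033
step 6: x_pred=-4.7250  r=3.9750  x^+=-2.1333  v^+=-1.6589  a^+=1.6917
step 7: x_pred=-2.9346  r=7.3846  x^+=1.8802  v^+=1.3097  a^+=3.1564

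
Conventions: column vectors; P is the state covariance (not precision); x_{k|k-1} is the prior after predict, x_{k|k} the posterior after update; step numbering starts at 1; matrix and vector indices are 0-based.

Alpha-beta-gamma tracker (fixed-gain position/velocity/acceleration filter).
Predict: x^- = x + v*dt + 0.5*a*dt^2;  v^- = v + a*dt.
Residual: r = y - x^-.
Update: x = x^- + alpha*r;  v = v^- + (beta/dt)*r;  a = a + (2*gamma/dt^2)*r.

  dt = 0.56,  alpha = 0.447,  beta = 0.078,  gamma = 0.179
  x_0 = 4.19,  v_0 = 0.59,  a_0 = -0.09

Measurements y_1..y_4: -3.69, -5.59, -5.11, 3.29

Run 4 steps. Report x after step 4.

x_post = -7.8441

step 1: x_pred=4.5063  r=-8.1963  x^+=0.8425  v^+=-0.6020  a^+=-9.4467
step 2: x_pred=-0.9758  r=-4.6142  x^+=-3.0384  v^+=-6.5349  a^+=-14.7142
step 3: x_pred=-9.0051  r=3.8951  x^+=-7.2640  v^+=-14.2323  a^+=-10.2676
step 4: x_pred=-16.8440  r=20.1340  x^+=-7.8441  v^+=-17.1778  a^+=12.7170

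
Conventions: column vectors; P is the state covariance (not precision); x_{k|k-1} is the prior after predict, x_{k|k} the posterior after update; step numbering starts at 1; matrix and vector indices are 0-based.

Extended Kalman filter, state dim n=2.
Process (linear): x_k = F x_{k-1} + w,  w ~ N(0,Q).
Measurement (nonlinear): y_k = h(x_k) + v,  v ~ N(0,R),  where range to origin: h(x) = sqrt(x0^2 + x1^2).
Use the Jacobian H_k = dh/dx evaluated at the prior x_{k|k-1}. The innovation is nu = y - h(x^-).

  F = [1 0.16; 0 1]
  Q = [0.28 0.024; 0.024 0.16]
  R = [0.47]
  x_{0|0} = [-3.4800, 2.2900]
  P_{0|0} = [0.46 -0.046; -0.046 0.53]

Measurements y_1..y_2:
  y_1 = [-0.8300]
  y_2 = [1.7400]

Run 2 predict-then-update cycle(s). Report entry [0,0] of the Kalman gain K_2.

K[0,0] = -0.2915

step 1: x^-=[-3.1136, 2.2900]  P^-=[0.7388 0.0628; 0.0628 0.6900]  H_jac=[-0.8056 0.5925]  S=[1.1318]  K=[-0.4930; 0.3165]  nu=[-4.6950]  x^+=[-0.7988, 0.8039]  P^+=[0.4637 0.2394; 0.2394 0.5766]
step 2: x^-=[-0.6702, 0.8039]  P^-=[0.8351 0.3557; 0.3557 0.7366]  H_jac=[-0.6403 0.7681]  S=[0.8971]  K=[-0.2915; 0.3768]  nu=[0.6934]  x^+=[-0.8723, 1.0652]  P^+=[0.7589 0.4542; 0.4542 0.6092]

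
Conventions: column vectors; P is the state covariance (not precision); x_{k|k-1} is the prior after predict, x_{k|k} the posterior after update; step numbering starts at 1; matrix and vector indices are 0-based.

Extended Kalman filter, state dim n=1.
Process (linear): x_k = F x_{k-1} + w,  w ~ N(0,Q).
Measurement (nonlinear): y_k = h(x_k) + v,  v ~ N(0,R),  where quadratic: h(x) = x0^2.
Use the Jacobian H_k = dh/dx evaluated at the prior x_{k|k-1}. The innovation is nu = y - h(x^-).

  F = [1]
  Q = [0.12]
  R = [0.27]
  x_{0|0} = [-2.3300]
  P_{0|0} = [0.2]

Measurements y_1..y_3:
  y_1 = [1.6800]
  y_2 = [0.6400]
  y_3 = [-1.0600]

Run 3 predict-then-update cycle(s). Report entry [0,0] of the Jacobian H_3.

step 1: x^-=[-2.3300]  P^-=[0.3200]  H_jac=[-4.6600]  S=[7.2190]  K=[-0.2066]  nu=[-3.7489]  x^+=[-1.5556]  P^+=[0.0120]
step 2: x^-=[-1.5556]  P^-=[0.1320]  H_jac=[-3.1112]  S=[1.5474]  K=[-0.2653]  nu=[-1.7799]  x^+=[-1.0833]  P^+=[0.0230]
step 3: x^-=[-1.0833]  P^-=[0.1430]  H_jac=[-2.1667]  S=[0.9414]  K=[-0.3292]  nu=[-2.2336]  x^+=[-0.3481]  P^+=[0.0410]

H_jac[0,0] = -2.1667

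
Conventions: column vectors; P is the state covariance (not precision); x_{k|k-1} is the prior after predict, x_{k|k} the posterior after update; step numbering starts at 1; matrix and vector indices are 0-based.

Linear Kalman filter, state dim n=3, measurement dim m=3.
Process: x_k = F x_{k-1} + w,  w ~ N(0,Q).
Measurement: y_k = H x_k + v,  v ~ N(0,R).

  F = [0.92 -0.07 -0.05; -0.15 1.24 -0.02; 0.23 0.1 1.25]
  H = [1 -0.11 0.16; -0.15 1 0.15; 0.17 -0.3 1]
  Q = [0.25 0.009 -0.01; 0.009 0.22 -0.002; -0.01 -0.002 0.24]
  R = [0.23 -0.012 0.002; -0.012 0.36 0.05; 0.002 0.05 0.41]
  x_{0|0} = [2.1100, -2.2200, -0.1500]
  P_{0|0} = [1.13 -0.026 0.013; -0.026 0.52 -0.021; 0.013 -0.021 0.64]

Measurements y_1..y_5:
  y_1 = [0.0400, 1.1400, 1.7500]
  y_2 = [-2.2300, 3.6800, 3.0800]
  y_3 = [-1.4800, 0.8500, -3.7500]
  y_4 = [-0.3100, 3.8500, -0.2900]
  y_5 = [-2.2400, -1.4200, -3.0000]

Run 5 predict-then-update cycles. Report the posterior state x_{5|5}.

x_post = [-1.3423, 0.8514, -1.6393]

step 1: x^-=[2.1041, -3.0663, 0.0758]  P^-=[1.2126 -0.2202 0.2002; -0.2202 1.0560 -0.0345; 0.2002 -0.0345 1.3060]  S=[1.6025 -0.4823 0.7333; -0.4823 1.5194 -0.2071; 0.7333 -0.2071 1.9574]  K=[0.8247 0.0078 -0.0667; 0.0702 0.7153 -0.1492; -0.0154 0.1789 0.7146]  nu=[-2.4135, 4.5105, 0.3966]  x^+=[0.1224, -0.0685, 1.2036]  P^+=[0.2006 0.0274 -0.0512; 0.0274 0.2467 0.0441; -0.0512 0.0441 0.3238]
step 2: x^-=[0.0572, -0.1274, 1.5258]  P^-=[0.4233 -0.0104 -0.0498; -0.0104 0.5913 0.0990; -0.0498 0.0990 0.7419]  S=[0.6623 -0.1254 0.1487; -0.1254 1.0126 0.0716; 0.1487 0.0716 1.1421]  K=[0.6434 0.0037 -0.0619; 0.0523 0.6148 -0.1155; -0.0167 0.1700 0.6077]  nu=[-2.5454, 3.5871, 1.5063]  x^+=[-1.6605, 1.7708, 3.0935]  P^+=[0.1572 0.0208 -0.0444; 0.0208 0.2115 0.0434; -0.0444 0.0434 0.2782]
step 3: x^-=[-1.8063, 2.3830, 3.6620]  P^-=[0.3865 -0.0090 -0.0486; -0.0090 0.5388 0.0932; -0.0486 0.0932 0.6714]  S=[0.6234 -0.1151 0.1312; -0.1151 0.9554 0.0723; 0.1312 0.0723 1.0695]  K=[0.6216 0.0015 -0.0578; 0.0475 0.5941 -0.1114; -0.0147 0.1645 0.5845]  nu=[0.0025, -2.3532, -6.3900]  x^+=[-1.4390, 1.6970, -0.4605]  P^+=[0.1517 0.0193 -0.0424; 0.0193 0.2043 0.0421; -0.0424 0.0421 0.2677]
step 4: x^-=[-1.4196, 2.3294, -0.7369]  P^-=[0.3818 -0.0093 -0.0467; -0.0093 0.5281 0.0900; -0.0467 0.0900 0.6554]  S=[0.6189 -0.1140 0.1299; -0.1140 0.9434 0.0699; 0.1299 0.0699 1.0550]  K=[0.6185 0.0010 -0.0564; 0.0464 0.5895 -0.1111; -0.0137 0.1625 0.5790]  nu=[1.4838, 1.4182, 1.3871]  x^+=[-0.5787, 3.0800, 0.2763]  P^+=[0.1509 0.0190 -0.0418; 0.0190 0.2027 0.0416; -0.0418 0.0416 0.2651]
step 5: x^-=[-0.7619, 3.9005, 0.5203]  P^-=[0.3811 -0.0093 -0.0460; -0.0093 0.5258 0.0888; -0.0460 0.0888 0.6514]  S=[0.6183 -0.1139 0.1300; -0.1139 0.9406 0.0688; 0.1300 0.0688 1.0518]  K=[0.6180 0.0009 -0.0560; 0.0461 0.5884 -0.1112; -0.0133 0.1618 0.5777]  nu=[-1.1323, -5.5128, -2.2206]  x^+=[-1.3423, 0.8514, -1.6393]  P^+=[0.1508 0.0190 -0.0416; 0.0190 0.2024 0.0414; -0.0416 0.0414 0.2644]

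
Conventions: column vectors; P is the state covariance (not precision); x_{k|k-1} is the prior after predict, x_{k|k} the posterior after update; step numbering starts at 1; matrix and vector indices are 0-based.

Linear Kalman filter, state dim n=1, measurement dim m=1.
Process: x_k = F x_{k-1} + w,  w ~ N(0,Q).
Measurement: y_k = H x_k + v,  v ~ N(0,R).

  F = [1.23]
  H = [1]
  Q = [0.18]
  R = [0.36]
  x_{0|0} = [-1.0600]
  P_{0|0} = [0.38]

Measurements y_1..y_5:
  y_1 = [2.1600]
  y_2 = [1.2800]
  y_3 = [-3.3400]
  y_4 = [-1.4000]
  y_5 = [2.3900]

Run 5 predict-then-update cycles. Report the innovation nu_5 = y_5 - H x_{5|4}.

innov = [4.2169]

step 1: x^-=[-1.3038]  P^-=[0.7549]  S=[1.1149]  K=[0.6771]  nu=[3.4638]  x^+=[1.0415]  P^+=[0.2438]
step 2: x^-=[1.2811]  P^-=[0.5488]  S=[0.9088]  K=[0.6039]  nu=[-0.0011]  x^+=[1.2804]  P^+=[0.2174]
step 3: x^-=[1.5749]  P^-=[0.5089]  S=[0.8689]  K=[0.5857]  nu=[-4.9149]  x^+=[-1.3036]  P^+=[0.2108]
step 4: x^-=[-1.6035]  P^-=[0.4990]  S=[0.8590]  K=[0.5809]  nu=[0.2035]  x^+=[-1.4853]  P^+=[0.2091]
step 5: x^-=[-1.8269]  P^-=[0.4964]  S=[0.8564]  K=[0.5796]  nu=[4.2169]  x^+=[0.6173]  P^+=[0.2087]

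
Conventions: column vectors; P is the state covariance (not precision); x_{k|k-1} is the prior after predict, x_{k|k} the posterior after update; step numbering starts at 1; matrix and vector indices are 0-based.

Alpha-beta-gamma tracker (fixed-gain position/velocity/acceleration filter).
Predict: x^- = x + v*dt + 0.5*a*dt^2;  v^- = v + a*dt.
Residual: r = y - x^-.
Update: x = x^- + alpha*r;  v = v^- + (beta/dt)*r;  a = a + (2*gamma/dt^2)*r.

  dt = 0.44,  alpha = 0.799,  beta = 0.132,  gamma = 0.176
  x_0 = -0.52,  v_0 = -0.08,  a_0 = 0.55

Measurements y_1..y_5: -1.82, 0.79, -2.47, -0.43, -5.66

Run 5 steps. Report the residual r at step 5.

resid = -4.7914

step 1: x_pred=-0.5020  r=-1.3180  x^+=-1.5551  v^+=-0.2334  a^+=-1.8464
step 2: x_pred=-1.8365  r=2.6265  x^+=0.2621  v^+=-0.2579  a^+=2.9290
step 3: x_pred=0.4321  r=-2.9021  x^+=-1.8867  v^+=0.1602  a^+=-2.3476
step 4: x_pred=-2.0434  r=1.6134  x^+=-0.7543  v^+=-0.3887  a^+=0.5859
step 5: x_pred=-0.8686  r=-4.7914  x^+=-4.6969  v^+=-1.5683  a^+=-8.1258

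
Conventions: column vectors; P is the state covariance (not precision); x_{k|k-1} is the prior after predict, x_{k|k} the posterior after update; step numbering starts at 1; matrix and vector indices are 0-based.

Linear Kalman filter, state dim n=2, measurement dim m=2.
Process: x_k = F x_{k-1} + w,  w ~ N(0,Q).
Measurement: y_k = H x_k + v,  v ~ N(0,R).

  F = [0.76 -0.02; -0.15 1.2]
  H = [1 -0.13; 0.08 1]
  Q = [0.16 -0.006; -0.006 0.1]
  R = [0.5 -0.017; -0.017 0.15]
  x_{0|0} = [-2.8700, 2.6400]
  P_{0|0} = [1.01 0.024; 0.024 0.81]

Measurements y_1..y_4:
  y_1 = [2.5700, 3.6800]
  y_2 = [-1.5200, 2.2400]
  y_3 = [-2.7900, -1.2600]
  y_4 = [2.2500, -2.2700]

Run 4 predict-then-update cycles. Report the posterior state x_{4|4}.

x_post = [0.3818, -1.1585]

step 1: x^-=[-2.2340, 3.5985]  P^-=[0.7430 -0.1186; -0.1186 1.2805]  S=[1.2955 -0.2414; -0.2414 1.4163]  K=[0.5966 0.0599; -0.0546 0.8881]  nu=[5.2718, 0.2602]  x^+=[0.9267, 3.5420]  P^+=[0.2941 -0.0247; -0.0247 0.1361]
step 2: x^-=[0.6334, 4.1114]  P^-=[0.3307 -0.0654; -0.0654 0.3115]  S=[0.8529 -0.0957; -0.0957 0.4532]  K=[0.3974 -0.0019; -0.0494 0.6654]  nu=[-1.6190, -1.9221]  x^+=[-0.0063, 2.9124]  P^+=[0.1958 -0.0227; -0.0227 0.1025]
step 3: x^-=[-0.0630, 3.4959]  P^-=[0.2738 -0.0516; -0.0516 0.2601]  S=[0.7916 -0.0799; -0.0799 0.4036]  K=[0.3540 -0.0034; -0.0447 0.6254]  nu=[-2.2725, -4.7508]  x^+=[-0.8516, 0.6262]  P^+=[0.1744 -0.0205; -0.0205 0.0962]
step 4: x^-=[-0.6598, 0.8792]  P^-=[0.2614 -0.0469; -0.0469 0.2498]  S=[0.7778 -0.0750; -0.0750 0.3940]  K=[0.3439 -0.0006; -0.0426 0.6165]  nu=[3.0241, -3.0964]  x^+=[0.3818, -1.1585]  P^+=[0.1694 -0.0195; -0.0195 0.0948]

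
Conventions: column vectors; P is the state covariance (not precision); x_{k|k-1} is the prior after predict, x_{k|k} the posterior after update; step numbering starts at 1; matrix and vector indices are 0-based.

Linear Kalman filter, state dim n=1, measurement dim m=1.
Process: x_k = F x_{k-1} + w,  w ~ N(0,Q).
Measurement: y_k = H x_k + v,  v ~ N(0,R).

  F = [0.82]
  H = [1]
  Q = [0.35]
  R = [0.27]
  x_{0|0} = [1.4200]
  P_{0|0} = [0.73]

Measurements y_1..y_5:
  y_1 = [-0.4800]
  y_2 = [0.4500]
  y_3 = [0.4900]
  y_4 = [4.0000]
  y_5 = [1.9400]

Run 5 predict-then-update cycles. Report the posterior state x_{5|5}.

step 1: x^-=[1.1644]  P^-=[0.8409]  S=[1.1109]  K=[0.7569]  nu=[-1.6444]  x^+=[-0.0803]  P^+=[0.2044]
step 2: x^-=[-0.0659]  P^-=[0.4874]  S=[0.7574]  K=[0.6435]  nu=[0.5159]  x^+=[0.2661]  P^+=[0.1738]
step 3: x^-=[0.2182]  P^-=[0.4668]  S=[0.7368]  K=[0.6336]  nu=[0.2718]  x^+=[0.3904]  P^+=[0.1711]
step 4: x^-=[0.3201]  P^-=[0.4650]  S=[0.7350]  K=[0.6327]  nu=[3.6799]  x^+=[2.6483]  P^+=[0.1708]
step 5: x^-=[2.1716]  P^-=[0.4649]  S=[0.7349]  K=[0.6326]  nu=[-0.2316]  x^+=[2.0251]  P^+=[0.1708]

x_post = [2.0251]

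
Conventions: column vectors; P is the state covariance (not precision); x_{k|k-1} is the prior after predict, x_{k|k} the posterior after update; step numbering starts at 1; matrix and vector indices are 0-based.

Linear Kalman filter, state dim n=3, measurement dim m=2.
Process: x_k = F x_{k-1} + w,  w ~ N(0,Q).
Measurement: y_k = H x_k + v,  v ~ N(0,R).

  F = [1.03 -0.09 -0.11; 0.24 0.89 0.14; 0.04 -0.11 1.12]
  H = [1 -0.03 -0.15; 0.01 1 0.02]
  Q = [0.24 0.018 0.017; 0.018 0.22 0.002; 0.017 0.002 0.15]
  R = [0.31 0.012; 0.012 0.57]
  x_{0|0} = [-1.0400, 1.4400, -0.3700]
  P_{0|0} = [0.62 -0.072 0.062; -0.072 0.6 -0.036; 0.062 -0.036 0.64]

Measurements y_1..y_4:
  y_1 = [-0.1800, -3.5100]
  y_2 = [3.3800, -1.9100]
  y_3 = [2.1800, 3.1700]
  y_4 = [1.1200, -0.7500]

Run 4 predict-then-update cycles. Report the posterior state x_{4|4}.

x_post = [1.5197, 0.2890, -0.4812]

step 1: x^-=[-1.1601, 0.9802, -0.6144]  P^-=[0.9089 0.0602 0.0525; 0.0602 0.7080 0.0306; 0.0525 0.0306 0.9761]  S=[1.2225 0.0535; 0.0535 1.2809]  K=[0.7346 0.0242; 0.0039 0.5535; -0.0795 0.0428]  nu=[0.9173, -4.4663]  x^+=[-0.5946, -1.4883, -0.8786]  P^+=[0.2467 0.0178 0.1209; 0.0178 0.3153 0.0029; 0.1209 0.0029 0.9664]
step 2: x^-=[-0.3818, -1.5903, -0.8442]  P^-=[0.4853 0.0687 0.0479; 0.0687 0.5193 0.1613; 0.0479 0.1613 1.3764]  S=[0.8097 0.0424; 0.0424 1.0978]  K=[0.5856 0.0452; 0.0107 0.4762; -0.2113 0.1806]  nu=[3.5875, -0.2990]  x^+=[1.7054, -1.6941, -1.6562]  P^+=[0.2032 0.0281 0.1350; 0.0281 0.2698 0.0729; 0.1350 0.0729 1.3077]
step 3: x^-=[2.0912, -1.3303, -1.6003]  P^-=[0.4392 0.0594 0.0123; 0.0594 0.5103 0.2914; 0.0123 0.2914 1.7879]  S=[0.7852 0.0115; 0.0115 1.0939]  K=[0.5539 0.0528; -0.0064 0.4724; -0.3414 0.3028]  nu=[-0.1912, 4.5114]  x^+=[2.2234, 0.8022, -0.1691]  P^+=[0.1945 0.0319 0.1416; 0.0319 0.2662 0.1351; 0.1416 0.1351 1.5985]
step 4: x^-=[2.2365, 1.2239, -0.1887]  P^-=[0.4326 0.0505 -0.0222; 0.0505 0.5302 0.4002; -0.0222 0.4002 2.1378]  S=[0.7984 -0.0162; -0.0162 1.1181]  K=[0.5452 0.0565; -0.0221 0.4815; -0.4366 0.3896]  nu=[-1.1081, -1.9925]  x^+=[1.5197, 0.2890, -0.4812]  P^+=[0.1926 0.0339 0.1462; 0.0339 0.2703 0.1792; 0.1462 0.1792 1.8103]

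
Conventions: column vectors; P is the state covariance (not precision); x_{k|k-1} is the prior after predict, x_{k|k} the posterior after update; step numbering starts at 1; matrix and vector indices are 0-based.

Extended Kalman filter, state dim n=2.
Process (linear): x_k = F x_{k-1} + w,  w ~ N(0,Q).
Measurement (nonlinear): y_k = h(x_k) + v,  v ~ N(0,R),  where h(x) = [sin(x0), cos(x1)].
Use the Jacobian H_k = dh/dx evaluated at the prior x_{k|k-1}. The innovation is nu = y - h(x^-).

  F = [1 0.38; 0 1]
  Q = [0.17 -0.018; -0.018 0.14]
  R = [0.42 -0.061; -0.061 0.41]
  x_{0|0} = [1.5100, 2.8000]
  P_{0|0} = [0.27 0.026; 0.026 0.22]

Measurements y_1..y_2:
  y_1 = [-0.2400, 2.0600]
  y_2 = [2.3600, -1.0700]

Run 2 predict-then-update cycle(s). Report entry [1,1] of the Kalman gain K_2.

step 1: x^-=[2.5740, 2.8000]  P^-=[0.4915 0.0916; 0.0916 0.3600]  H_jac=[-0.8432 0.0000; 0.0000 -0.3350]  S=[0.7695 -0.0351; -0.0351 0.4504]  K=[-0.5437 -0.1105; -0.1130 -0.2766]  nu=[-0.7776, 3.0022]  x^+=[2.6649, 2.0576]  P^+=[0.2628 0.0363; 0.0363 0.3179]
step 2: x^-=[3.4468, 2.0576]  P^-=[0.5063 0.1391; 0.1391 0.4579]  H_jac=[-0.9538 0.0000; 0.0000 -0.8839]  S=[0.8806 0.0563; 0.0563 0.7677]  K=[-0.5407 -0.1205; -0.1175 -0.5186]  nu=[2.6605, -0.6022]  x^+=[2.0809, 2.0572]  P^+=[0.2304 0.0186; 0.0186 0.2324]

K[1,1] = -0.5186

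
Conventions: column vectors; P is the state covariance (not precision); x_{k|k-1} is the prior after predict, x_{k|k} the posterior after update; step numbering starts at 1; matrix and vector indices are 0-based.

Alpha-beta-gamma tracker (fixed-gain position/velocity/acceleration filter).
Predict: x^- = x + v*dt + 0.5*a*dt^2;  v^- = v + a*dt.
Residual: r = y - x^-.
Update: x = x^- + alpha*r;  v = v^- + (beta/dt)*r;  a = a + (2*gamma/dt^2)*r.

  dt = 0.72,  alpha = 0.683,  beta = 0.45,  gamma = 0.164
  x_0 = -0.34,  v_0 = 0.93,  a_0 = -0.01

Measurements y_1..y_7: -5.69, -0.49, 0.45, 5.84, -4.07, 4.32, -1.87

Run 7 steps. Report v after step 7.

step 1: x_pred=0.3270  r=-6.0170  x^+=-3.7826  v^+=-2.8378  a^+=-3.8171
step 2: x_pred=-6.8152  r=6.3252  x^+=-2.4951  v^+=-1.6328  a^+=0.1850
step 3: x_pred=-3.6228  r=4.0728  x^+=-0.8411  v^+=1.0459  a^+=2.7619
step 4: x_pred=0.6278  r=5.2122  x^+=4.1877  v^+=6.2921  a^+=6.0598
step 5: x_pred=10.2887  r=-14.3587  x^+=0.4817  v^+=1.6809  a^+=-3.0252
step 6: x_pred=0.9078  r=3.4122  x^+=3.2383  v^+=1.6353  a^+=-0.8663
step 7: x_pred=4.1912  r=-6.0612  x^+=0.0514  v^+=-2.7767  a^+=-4.7013

v_post = -2.7767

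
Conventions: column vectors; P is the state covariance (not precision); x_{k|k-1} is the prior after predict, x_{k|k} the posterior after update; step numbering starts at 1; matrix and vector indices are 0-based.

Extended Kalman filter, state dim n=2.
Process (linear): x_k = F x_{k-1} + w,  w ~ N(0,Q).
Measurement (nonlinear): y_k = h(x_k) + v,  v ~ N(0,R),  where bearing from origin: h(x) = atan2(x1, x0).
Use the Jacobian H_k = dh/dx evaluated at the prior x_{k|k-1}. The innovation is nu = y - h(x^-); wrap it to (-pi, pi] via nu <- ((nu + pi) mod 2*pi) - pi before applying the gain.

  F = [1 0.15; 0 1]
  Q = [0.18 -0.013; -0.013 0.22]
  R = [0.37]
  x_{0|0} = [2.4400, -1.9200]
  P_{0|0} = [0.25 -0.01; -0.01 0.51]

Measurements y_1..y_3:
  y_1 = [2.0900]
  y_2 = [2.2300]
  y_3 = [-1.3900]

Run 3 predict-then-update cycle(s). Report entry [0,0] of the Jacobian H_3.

H_jac[0,0] = -0.0757

step 1: x^-=[2.1520, -1.9200]  P^-=[0.4385 0.0535; 0.0535 0.7300]  H_jac=[0.2308 0.2587]  S=[0.4486]  K=[0.2565; 0.4485]  nu=[2.8185]  x^+=[2.8749, -0.6558]  P^+=[0.4090 0.0019; 0.0019 0.6397]
step 2: x^-=[2.7765, -0.6558]  P^-=[0.6039 0.0849; 0.0849 0.8597]  H_jac=[0.0806 0.3411]  S=[0.4786]  K=[0.1621; 0.6270]  nu=[2.4619]  x^+=[3.1757, 0.8879]  P^+=[0.5913 0.0362; 0.0362 0.6716]
step 3: x^-=[3.3089, 0.8879]  P^-=[0.7973 0.1239; 0.1239 0.8916]  H_jac=[-0.0757 0.2819]  S=[0.4401]  K=[-0.0577; 0.5498]  nu=[-1.6522]  x^+=[3.4042, -0.0204]  P^+=[0.7958 0.1379; 0.1379 0.7585]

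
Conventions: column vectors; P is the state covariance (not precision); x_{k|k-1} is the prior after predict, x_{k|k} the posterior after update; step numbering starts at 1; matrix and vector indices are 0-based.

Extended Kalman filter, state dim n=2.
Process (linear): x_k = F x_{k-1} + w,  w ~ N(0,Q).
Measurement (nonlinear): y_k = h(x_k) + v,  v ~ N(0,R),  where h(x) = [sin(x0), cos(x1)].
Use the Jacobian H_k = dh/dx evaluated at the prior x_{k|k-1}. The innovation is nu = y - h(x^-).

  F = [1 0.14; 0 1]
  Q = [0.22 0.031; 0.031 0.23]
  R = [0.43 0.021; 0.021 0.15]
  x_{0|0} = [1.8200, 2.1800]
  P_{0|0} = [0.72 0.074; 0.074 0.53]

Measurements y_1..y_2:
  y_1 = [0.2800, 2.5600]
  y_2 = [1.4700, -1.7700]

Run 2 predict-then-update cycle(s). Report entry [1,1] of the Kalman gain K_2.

step 1: x^-=[2.1252, 2.1800]  P^-=[0.9711 0.1792; 0.1792 0.7600]  H_jac=[-0.5264 0.0000; 0.0000 -0.8201]  S=[0.6991 0.0984; 0.0984 0.6612]  K=[-0.7149 -0.1159; -0.0023 -0.9424]  nu=[-0.5702, 3.1322]  x^+=[2.1698, -0.7704]  P^+=[0.5886 0.0395; 0.0395 0.1724]
step 2: x^-=[2.0619, -0.7704]  P^-=[0.8230 0.0946; 0.0946 0.4024]  H_jac=[-0.4716 0.0000; 0.0000 0.6964]  S=[0.6131 -0.0101; -0.0101 0.3452]  K=[-0.6303 0.1725; -0.0595 0.8102]  nu=[0.5882, -2.4877]  x^+=[1.2620, -2.8208]  P^+=[0.5670 0.0182; 0.0182 0.1727]

K[1,1] = 0.8102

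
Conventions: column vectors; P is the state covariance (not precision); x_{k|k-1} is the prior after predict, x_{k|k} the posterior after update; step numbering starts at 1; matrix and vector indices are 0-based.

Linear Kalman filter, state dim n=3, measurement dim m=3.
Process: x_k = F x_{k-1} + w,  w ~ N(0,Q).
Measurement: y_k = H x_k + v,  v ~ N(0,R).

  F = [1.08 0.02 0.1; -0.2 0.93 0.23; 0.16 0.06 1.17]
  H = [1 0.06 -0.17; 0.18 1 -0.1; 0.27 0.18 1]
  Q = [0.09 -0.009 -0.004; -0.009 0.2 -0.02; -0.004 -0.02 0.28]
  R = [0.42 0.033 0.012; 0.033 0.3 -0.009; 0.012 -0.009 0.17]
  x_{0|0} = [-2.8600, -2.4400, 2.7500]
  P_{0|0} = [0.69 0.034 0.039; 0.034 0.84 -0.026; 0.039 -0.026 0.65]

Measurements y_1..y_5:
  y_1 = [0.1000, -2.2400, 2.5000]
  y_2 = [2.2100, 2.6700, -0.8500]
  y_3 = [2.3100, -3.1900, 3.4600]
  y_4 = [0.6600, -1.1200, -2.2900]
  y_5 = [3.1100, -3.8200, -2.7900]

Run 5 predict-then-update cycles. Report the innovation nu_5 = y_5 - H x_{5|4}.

step 1: x^-=[-2.8626, -1.0647, 2.6135]  P^-=[0.9114 -0.0871 0.2437; -0.0871 0.9611 0.1480; 0.2437 0.1480 1.2021]  S=[1.2733 0.1293 0.2839; 0.1293 1.2330 0.2444; 0.2839 0.2444 1.6461]  K=[0.6439 -0.0617 0.1861; -0.1399 0.7510 0.0934; -0.1365 -0.0908 0.8234]  nu=[3.4708, -0.3987, 0.8510]  x^+=[-0.4447, -1.7703, 2.8767]  P^+=[0.2696 -0.0499 -0.0239; -0.0499 0.2268 -0.0199; -0.0239 -0.0199 0.1492]
step 2: x^-=[-0.2280, -0.8958, 3.1884]  P^-=[0.3986 -0.1169 0.0258; -0.1169 0.4271 0.0001; 0.0258 0.0001 0.4793]  S=[0.8112 0.0170 0.0444; 0.0170 0.7018 0.0080; 0.0444 0.0080 0.6948]  K=[0.4718 -0.0809 0.1325; -0.1283 0.5809 0.0669; -0.1060 -0.0671 0.7074]  nu=[3.0337, 3.9256, -3.8156]  x^+=[0.3801, 0.7402, -0.0956]  P^+=[0.1972 -0.0470 -0.0159; -0.0470 0.1764 -0.0145; -0.0159 -0.0145 0.1265]
step 3: x^-=[0.4158, 0.5904, -0.0067]  P^-=[0.3158 -0.0974 0.0212; -0.0974 0.3799 -0.0017; 0.0212 -0.0017 0.4500]  S=[0.7313 0.0193 0.0259; 0.0193 0.6592 0.0019; 0.0259 0.0019 0.6566]  K=[0.4168 -0.0773 0.1192; -0.1186 0.5533 0.0646; -0.0988 -0.0641 0.6976]  nu=[1.8577, -3.8559, 3.2482]  x^+=[1.8752, -1.5535, 2.3227]  P^+=[0.1742 -0.0432 -0.0133; -0.0432 0.1679 -0.0140; -0.0133 -0.0140 0.1241]
step 4: x^-=[2.2264, -1.2856, 2.9244]  P^-=[0.2897 -0.0883 0.0204; -0.0883 0.3701 -0.0015; 0.0204 -0.0015 0.4471]  S=[0.7065 0.0233 0.0203; 0.0233 0.6517 0.0019; 0.0203 0.0019 0.6522]  K=[0.3968 -0.0731 0.1148; -0.1131 0.5475 0.0652; -0.0968 -0.0639 0.6969]  nu=[-0.9922, 0.0573, -5.5841]  x^+=[1.1877, -1.5061, -0.8747]  P^+=[0.1660 -0.0410 -0.0125; -0.0410 0.1659 -0.0140; -0.0125 -0.0140 0.1238]
step 5: x^-=[1.1651, -1.8394, -0.9238]  P^-=[0.2804 -0.0842 0.0202; -0.0842 0.3671 -0.0013; 0.0202 -0.0013 0.4469]  S=[0.6977 0.0256 0.0184; 0.0256 0.6499 0.0024; 0.0184 0.0024 0.6514]  K=[0.3893 -0.0707 0.1132; -0.1105 0.5459 0.0657; -0.0961 -0.0639 0.6969]  nu=[1.8982, -2.2827, -1.8497]  x^+=[1.8562, -3.4167, -2.2493]  P^+=[0.1629 -0.0399 -0.0122; -0.0399 0.1653 -0.0141; -0.0122 -0.0141 0.1237]

innov = [1.8982, -2.2827, -1.8497]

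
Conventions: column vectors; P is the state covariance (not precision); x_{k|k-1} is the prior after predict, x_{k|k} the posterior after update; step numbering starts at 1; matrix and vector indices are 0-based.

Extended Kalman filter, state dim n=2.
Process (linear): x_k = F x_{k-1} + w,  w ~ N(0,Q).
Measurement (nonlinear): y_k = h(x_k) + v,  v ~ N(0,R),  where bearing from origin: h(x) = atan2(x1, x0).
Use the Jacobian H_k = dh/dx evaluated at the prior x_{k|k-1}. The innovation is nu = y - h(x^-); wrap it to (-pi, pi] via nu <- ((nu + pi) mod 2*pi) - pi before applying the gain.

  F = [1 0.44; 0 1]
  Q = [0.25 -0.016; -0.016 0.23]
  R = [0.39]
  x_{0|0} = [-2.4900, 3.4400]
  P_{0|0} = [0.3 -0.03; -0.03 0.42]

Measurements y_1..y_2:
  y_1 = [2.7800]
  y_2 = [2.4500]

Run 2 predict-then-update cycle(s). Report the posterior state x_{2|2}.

x_post = [-0.4802, 3.0591]

step 1: x^-=[-0.9764, 3.4400]  P^-=[0.6049 0.1388; 0.1388 0.6500]  H_jac=[-0.2690 -0.0764]  S=[0.4433]  K=[-0.3910; -0.1962]  nu=[0.9326]  x^+=[-1.3411, 3.2570]  P^+=[0.5371 0.1048; 0.1048 0.6329]
step 2: x^-=[0.0920, 3.2570]  P^-=[1.0019 0.3673; 0.3673 0.8629]  H_jac=[-0.3068 0.0087]  S=[0.4824]  K=[-0.6305; -0.2181]  nu=[0.9074]  x^+=[-0.4802, 3.0591]  P^+=[0.8101 0.3009; 0.3009 0.8400]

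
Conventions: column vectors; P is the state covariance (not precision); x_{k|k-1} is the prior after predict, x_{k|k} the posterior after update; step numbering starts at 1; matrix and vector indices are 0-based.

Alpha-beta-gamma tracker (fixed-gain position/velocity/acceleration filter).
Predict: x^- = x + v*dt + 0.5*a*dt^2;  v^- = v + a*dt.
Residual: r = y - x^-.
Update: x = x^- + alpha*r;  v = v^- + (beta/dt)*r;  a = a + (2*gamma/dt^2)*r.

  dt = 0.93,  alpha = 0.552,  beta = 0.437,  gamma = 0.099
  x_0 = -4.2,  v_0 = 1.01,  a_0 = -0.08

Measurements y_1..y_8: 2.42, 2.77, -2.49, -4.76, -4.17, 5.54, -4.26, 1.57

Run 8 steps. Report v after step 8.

step 1: x_pred=-3.2953  r=5.7153  x^+=-0.1405  v^+=3.6212  a^+=1.2284
step 2: x_pred=3.7585  r=-0.9885  x^+=3.2128  v^+=4.2991  a^+=1.0021
step 3: x_pred=7.6444  r=-10.1344  x^+=2.0502  v^+=0.4690  a^+=-1.3179
step 4: x_pred=1.9164  r=-6.6764  x^+=-1.7690  v^+=-3.8939  a^+=-2.8464
step 5: x_pred=-6.6212  r=2.4512  x^+=-5.2681  v^+=-5.3892  a^+=-2.2852
step 6: x_pred=-11.2683  r=16.8083  x^+=-1.9901  v^+=0.3837  a^+=1.5627
step 7: x_pred=-0.9576  r=-3.3024  x^+=-2.7805  v^+=0.2852  a^+=0.8067
step 8: x_pred=-2.1665  r=3.7365  x^+=-0.1039  v^+=2.7911  a^+=1.6620

v_post = 2.7911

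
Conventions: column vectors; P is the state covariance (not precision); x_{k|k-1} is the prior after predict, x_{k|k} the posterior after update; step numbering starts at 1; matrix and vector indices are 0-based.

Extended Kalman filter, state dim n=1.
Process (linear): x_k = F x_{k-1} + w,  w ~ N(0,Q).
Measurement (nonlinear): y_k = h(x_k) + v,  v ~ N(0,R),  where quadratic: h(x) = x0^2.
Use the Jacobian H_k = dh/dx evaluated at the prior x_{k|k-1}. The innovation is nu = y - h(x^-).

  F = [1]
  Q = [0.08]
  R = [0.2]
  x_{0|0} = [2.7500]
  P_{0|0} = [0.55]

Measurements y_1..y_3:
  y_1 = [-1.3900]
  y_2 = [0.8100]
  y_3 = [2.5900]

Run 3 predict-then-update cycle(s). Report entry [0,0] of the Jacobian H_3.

H_jac[0,0] = 1.9821

step 1: x^-=[2.7500]  P^-=[0.6300]  H_jac=[5.5000]  S=[19.2575]  K=[0.1799]  nu=[-8.9525]  x^+=[1.1392]  P^+=[0.0065]
step 2: x^-=[1.1392]  P^-=[0.0865]  H_jac=[2.2784]  S=[0.6492]  K=[0.3037]  nu=[-0.4877]  x^+=[0.9911]  P^+=[0.0267]
step 3: x^-=[0.9911]  P^-=[0.1067]  H_jac=[1.9821]  S=[0.6190]  K=[0.3415]  nu=[1.6078]  x^+=[1.5401]  P^+=[0.0345]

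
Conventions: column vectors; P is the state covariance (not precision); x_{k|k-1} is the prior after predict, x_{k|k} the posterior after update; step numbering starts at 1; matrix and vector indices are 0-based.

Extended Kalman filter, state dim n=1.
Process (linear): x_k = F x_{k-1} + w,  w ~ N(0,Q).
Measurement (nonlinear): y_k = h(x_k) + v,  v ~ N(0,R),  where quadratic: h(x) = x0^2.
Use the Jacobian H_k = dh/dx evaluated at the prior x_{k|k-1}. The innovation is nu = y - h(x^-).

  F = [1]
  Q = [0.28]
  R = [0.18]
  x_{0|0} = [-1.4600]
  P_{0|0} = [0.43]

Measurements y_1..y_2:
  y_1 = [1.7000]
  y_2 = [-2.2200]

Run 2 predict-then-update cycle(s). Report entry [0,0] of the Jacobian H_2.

H_jac[0,0] = -2.6329

step 1: x^-=[-1.4600]  P^-=[0.7100]  H_jac=[-2.9200]  S=[6.2337]  K=[-0.3326]  nu=[-0.4316]  x^+=[-1.3165]  P^+=[0.0205]
step 2: x^-=[-1.3165]  P^-=[0.3005]  H_jac=[-2.6329]  S=[2.2632]  K=[-0.3496]  nu=[-3.9531]  x^+=[0.0655]  P^+=[0.0239]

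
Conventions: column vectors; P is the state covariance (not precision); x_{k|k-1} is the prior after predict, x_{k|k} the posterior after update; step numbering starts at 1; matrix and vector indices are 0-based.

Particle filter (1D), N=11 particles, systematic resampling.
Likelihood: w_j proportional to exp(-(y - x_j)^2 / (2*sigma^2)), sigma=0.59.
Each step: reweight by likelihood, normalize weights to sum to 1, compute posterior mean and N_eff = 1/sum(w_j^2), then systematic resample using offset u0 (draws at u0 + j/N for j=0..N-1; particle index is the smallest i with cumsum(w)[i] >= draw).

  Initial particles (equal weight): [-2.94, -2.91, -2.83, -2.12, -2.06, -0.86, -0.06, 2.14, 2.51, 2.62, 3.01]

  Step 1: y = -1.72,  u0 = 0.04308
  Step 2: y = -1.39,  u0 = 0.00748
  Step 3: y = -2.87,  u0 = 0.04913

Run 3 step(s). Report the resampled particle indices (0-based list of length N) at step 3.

step 1: w=[0.0486, 0.0539, 0.0702, 0.3276, 0.3492, 0.1425, 0.0079, 0.0000, 0.0000, 0.0000, 0.0000]  mean=-2.0356  Neff=3.8482  idx=[0, 2, 3, 3, 3, 3, 4, 4, 4, 5, 5]
step 2: w=[0.0065, 0.0105, 0.0958, 0.0958, 0.0958, 0.0958, 0.1081, 0.1081, 0.1081, 0.1376, 0.1376]  mean=-1.7665  Neff=9.1034  idx=[1, 2, 3, 4, 5, 6, 7, 8, 9, 9, 10]
step 3: w=[0.2520, 0.1126, 0.1126, 0.1126, 0.1126, 0.0984, 0.0984, 0.0984, 0.0008, 0.0008, 0.0008]  mean=-2.2783  Neff=6.9786  idx=[0, 0, 0, 1, 2, 3, 4, 4, 5, 6, 7]

resampled_idx = [0, 0, 0, 1, 2, 3, 4, 4, 5, 6, 7]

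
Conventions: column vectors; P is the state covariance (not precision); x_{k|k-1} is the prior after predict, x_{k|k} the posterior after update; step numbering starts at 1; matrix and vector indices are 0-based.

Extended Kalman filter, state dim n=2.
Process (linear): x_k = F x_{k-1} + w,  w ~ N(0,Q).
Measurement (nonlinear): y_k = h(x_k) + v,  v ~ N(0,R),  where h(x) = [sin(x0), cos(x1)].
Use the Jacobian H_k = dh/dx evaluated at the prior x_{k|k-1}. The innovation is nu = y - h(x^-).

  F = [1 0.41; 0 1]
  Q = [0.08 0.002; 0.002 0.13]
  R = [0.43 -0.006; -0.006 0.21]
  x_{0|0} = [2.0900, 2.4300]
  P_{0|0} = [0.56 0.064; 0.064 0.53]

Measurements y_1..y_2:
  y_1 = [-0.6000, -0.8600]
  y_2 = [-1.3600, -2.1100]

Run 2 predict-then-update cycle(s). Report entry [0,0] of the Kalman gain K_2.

step 1: x^-=[3.0863, 2.4300]  P^-=[0.7816 0.2833; 0.2833 0.6600]  H_jac=[-0.9985 0.0000; 0.0000 -0.6530]  S=[1.2092 0.1787; 0.1787 0.4915]  K=[-0.6232 -0.1498; -0.1102 -0.8369]  nu=[-0.6553, -0.1027]  x^+=[3.5101, 2.5882]  P^+=[0.2675 0.0424; 0.0424 0.2681]
step 2: x^-=[4.5712, 2.5882]  P^-=[0.4274 0.1544; 0.1544 0.3981]  H_jac=[-0.1407 0.0000; 0.0000 -0.5256]  S=[0.4385 0.0054; 0.0054 0.3200]  K=[-0.1340 -0.2513; -0.0415 -0.6532]  nu=[-0.3699, -1.2593]  x^+=[4.9373, 3.4261]  P^+=[0.3989 0.0989; 0.0989 0.2605]

K[0,0] = -0.1340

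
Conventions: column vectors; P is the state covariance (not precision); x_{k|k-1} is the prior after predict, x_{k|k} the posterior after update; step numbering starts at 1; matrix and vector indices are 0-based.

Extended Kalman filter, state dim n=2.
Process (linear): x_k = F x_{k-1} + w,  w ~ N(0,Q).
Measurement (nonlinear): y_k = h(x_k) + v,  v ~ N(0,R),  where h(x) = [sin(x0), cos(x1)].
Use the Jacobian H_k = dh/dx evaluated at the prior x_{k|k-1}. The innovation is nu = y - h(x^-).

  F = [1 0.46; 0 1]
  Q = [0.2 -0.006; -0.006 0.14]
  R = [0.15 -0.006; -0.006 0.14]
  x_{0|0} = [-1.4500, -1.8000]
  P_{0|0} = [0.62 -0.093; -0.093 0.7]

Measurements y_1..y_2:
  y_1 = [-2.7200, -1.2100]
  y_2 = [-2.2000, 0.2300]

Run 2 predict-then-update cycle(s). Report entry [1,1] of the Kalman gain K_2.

K[1,1] = 0.6532

step 1: x^-=[-2.2780, -1.8000]  P^-=[0.8826 0.2230; 0.2230 0.8400]  H_jac=[-0.6497 0.0000; 0.0000 0.9738]  S=[0.5225 -0.1471; -0.1471 0.9366]  K=[-1.0798 0.0623; -0.0329 0.8682]  nu=[-1.9598, -0.9828]  x^+=[-0.2230, -2.5889]  P^+=[0.2499 0.0156; 0.0156 0.1250]
step 2: x^-=[-1.4139, -2.5889]  P^-=[0.4907 0.0671; 0.0671 0.2650]  H_jac=[0.1563 0.0000; 0.0000 0.5250]  S=[0.1620 -0.0005; -0.0005 0.2130]  K=[0.4739 0.1665; 0.0667 0.6532]  nu=[-1.2123, 1.0811]  x^+=[-1.8084, -1.9636]  P^+=[0.4485 0.0390; 0.0390 0.1734]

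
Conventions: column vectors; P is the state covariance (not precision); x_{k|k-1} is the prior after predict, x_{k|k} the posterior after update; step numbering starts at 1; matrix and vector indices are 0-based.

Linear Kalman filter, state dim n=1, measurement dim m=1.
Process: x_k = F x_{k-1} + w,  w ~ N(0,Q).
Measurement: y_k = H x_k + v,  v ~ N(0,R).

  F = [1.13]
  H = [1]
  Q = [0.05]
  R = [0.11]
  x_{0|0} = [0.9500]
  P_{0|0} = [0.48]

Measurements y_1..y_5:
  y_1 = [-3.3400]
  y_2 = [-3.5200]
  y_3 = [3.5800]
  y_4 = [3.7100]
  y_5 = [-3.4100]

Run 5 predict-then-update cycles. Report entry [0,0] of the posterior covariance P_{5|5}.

step 1: x^-=[1.0735]  P^-=[0.6629]  S=[0.7729]  K=[0.8577]  nu=[-4.4135]  x^+=[-2.7119]  P^+=[0.0943]
step 2: x^-=[-3.0644]  P^-=[0.1705]  S=[0.2805]  K=[0.6078]  nu=[-0.4556]  x^+=[-3.3413]  P^+=[0.0669]
step 3: x^-=[-3.7757]  P^-=[0.1354]  S=[0.2454]  K=[0.5517]  nu=[7.3557]  x^+=[0.2824]  P^+=[0.0607]
step 4: x^-=[0.3192]  P^-=[0.1275]  S=[0.2375]  K=[0.5368]  nu=[3.3908]  x^+=[2.1394]  P^+=[0.0591]
step 5: x^-=[2.4176]  P^-=[0.1254]  S=[0.2354]  K=[0.5327]  nu=[-5.8276]  x^+=[-0.6869]  P^+=[0.0586]

P_post[0,0] = 0.0586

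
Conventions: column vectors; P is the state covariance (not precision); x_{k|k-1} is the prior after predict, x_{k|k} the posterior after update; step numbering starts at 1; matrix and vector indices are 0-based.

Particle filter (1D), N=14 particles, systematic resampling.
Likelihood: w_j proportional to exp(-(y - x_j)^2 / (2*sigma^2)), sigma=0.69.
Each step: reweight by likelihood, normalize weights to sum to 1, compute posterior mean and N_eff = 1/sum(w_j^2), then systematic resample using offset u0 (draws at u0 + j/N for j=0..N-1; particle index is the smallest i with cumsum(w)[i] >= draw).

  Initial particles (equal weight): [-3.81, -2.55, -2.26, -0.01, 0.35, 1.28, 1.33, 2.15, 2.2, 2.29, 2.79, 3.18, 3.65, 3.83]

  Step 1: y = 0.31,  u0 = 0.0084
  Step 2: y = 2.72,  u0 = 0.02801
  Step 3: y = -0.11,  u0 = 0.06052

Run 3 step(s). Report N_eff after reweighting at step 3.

N_eff = 6.8007

step 1: w=[0.0000, 0.0001, 0.0004, 0.3357, 0.3732, 0.1392, 0.1253, 0.0107, 0.0088, 0.0061, 0.0006, 0.0001, 0.0000, 0.0000]  mean=0.5292  Neff=3.4813  idx=[3, 3, 3, 3, 3, 4, 4, 4, 4, 4, 5, 5, 6, 6]
step 2: w=[0.0008, 0.0008, 0.0008, 0.0008, 0.0008, 0.0054, 0.0054, 0.0054, 0.0054, 0.0054, 0.2243, 0.2243, 0.2602, 0.2602]  mean=1.2757  Neff=4.2348  idx=[9, 10, 10, 10, 11, 11, 11, 12, 12, 12, 13, 13, 13, 13]
step 3: w=[0.3361, 0.0552, 0.0552, 0.0552, 0.0552, 0.0552, 0.0552, 0.0476, 0.0476, 0.0476, 0.0476, 0.0476, 0.0476, 0.0476]  mean=0.9841  Neff=6.8007  idx=[0, 0, 0, 0, 1, 2, 3, 5, 6, 7, 9, 10, 12, 13]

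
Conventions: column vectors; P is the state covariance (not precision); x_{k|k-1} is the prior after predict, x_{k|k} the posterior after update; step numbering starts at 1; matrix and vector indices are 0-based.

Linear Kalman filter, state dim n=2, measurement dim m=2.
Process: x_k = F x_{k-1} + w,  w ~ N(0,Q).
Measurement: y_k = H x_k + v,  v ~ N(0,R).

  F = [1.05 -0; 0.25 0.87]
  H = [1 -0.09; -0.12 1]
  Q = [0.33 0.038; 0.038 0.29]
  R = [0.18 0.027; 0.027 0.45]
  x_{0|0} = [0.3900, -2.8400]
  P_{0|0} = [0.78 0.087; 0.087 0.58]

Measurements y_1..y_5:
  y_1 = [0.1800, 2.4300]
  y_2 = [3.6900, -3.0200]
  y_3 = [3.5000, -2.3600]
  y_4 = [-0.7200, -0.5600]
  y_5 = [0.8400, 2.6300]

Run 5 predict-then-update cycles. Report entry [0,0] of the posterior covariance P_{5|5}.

P_post[0,0] = 0.1365

step 1: x^-=[0.4095, -2.3733]  P^-=[1.1900 0.3222; 0.3222 0.8156]  S=[1.3186 0.1365; 0.1365 1.2054]  K=[0.8753 0.0497; 0.1234 0.6306]  nu=[-0.4431, 4.8524]  x^+=[0.2630, 0.6318]  P^+=[0.1648 0.0658; 0.0658 0.2950]
step 2: x^-=[0.2761, 0.6154]  P^-=[0.5117 0.1414; 0.1414 0.5522]  S=[0.6707 0.0588; 0.0588 0.9756]  K=[0.7407 0.0373; 0.0891 0.5432]  nu=[3.4693, -3.6023]  x^+=[2.7112, -1.0325]  P^+=[0.1391 0.0535; 0.0535 0.2533]
step 3: x^-=[2.8468, -0.2205]  P^-=[0.4834 0.1234; 0.1234 0.5137]  S=[0.6454 0.0475; 0.0475 0.9410]  K=[0.7294 0.0327; 0.0809 0.5261]  nu=[0.6334, -1.7979]  x^+=[3.2501, -1.1151]  P^+=[0.1368 0.0508; 0.0508 0.2450]
step 4: x^-=[3.4126, -0.1576]  P^-=[0.4808 0.1203; 0.1203 0.5061]  S=[0.6432 0.0454; 0.0454 0.9341]  K=[0.7284 0.0317; 0.0794 0.5225]  nu=[-4.1467, 0.0071]  x^+=[0.3924, -0.4831]  P^+=[0.1365 0.0503; 0.0503 0.2433]
step 5: x^-=[0.4120, -0.3222]  P^-=[0.4805 0.1198; 0.1198 0.5046]  S=[0.6430 0.0450; 0.0450 0.9327]  K=[0.7283 0.0315; 0.0791 0.5217]  nu=[0.3990, 3.0016]  x^+=[0.7970, 1.2754]  P^+=[0.1365 0.0502; 0.0502 0.2429]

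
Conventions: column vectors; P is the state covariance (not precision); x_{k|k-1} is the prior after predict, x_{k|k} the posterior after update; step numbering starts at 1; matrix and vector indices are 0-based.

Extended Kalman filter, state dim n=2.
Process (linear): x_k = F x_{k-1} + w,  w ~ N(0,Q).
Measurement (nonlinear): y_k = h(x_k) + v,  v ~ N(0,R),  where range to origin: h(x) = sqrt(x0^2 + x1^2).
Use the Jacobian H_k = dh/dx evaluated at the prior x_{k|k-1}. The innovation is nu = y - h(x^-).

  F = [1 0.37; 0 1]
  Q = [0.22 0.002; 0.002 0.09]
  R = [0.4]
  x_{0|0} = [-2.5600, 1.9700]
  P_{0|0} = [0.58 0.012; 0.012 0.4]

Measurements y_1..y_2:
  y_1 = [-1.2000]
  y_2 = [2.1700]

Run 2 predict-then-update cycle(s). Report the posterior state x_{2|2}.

step 1: x^-=[-1.8311, 1.9700]  P^-=[0.8636 0.1620; 0.1620 0.4900]  H_jac=[-0.6808 0.7325]  S=[0.9016]  K=[-0.5205; 0.2757]  nu=[-3.8896]  x^+=[0.1935, 0.8975]  P^+=[0.6193 0.2914; 0.2914 0.4214]
step 2: x^-=[0.5256, 0.8975]  P^-=[1.1127 0.4493; 0.4493 0.5114]  H_jac=[0.5054 0.8629]  S=[1.4569]  K=[0.6521; 0.4588]  nu=[1.1299]  x^+=[1.2624, 1.4159]  P^+=[0.4931 0.0135; 0.0135 0.2048]

x_post = [1.2624, 1.4159]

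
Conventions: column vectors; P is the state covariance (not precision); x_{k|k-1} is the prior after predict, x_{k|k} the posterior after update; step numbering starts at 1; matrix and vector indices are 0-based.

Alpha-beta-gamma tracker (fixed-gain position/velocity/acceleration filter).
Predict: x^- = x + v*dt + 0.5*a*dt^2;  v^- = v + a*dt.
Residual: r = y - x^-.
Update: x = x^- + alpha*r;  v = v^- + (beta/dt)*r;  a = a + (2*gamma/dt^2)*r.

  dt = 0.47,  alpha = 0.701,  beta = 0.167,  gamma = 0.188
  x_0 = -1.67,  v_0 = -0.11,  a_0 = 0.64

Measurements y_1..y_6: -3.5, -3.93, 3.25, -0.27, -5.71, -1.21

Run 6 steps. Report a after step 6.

a_post = -6.1873

step 1: x_pred=-1.6510  r=-1.8490  x^+=-2.9472  v^+=-0.4662  a^+=-2.5072
step 2: x_pred=-3.4432  r=-0.4868  x^+=-3.7844  v^+=-1.8175  a^+=-3.3358
step 3: x_pred=-5.0071  r=8.2571  x^+=0.7811  v^+=-0.4515  a^+=10.7188
step 4: x_pred=1.7528  r=-2.0228  x^+=0.3348  v^+=3.8676  a^+=7.2758
step 5: x_pred=2.9562  r=-8.6662  x^+=-3.1188  v^+=4.2080  a^+=-7.4753
step 6: x_pred=-1.9667  r=0.7567  x^+=-1.4363  v^+=0.9635  a^+=-6.1873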